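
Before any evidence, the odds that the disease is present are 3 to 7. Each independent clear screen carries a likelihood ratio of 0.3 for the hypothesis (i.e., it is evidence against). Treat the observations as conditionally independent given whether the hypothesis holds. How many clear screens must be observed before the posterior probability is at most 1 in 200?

4

Prior odds = 3/7.
Likelihood ratio per clear screen = 0.3.
Target posterior odds = 0.005/0.995 = 1/199.
Require 0.3ⁿ ≤ 1/199 ÷ (3/7) = 7/597.
0.3³ = 0.027 is still above 7/597 but 0.3⁴ = 0.0081 is at or below it, so n = 4.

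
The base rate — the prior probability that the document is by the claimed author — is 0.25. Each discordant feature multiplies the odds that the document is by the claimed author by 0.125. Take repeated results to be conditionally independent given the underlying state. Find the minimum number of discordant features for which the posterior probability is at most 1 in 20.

Prior odds: 0.25 ÷ 0.75 = 1/3.
Likelihood ratio per discordant feature = 0.125.
Target posterior odds = 0.05/0.95 = 1/19.
Require 0.125ⁿ ≤ 1/19 ÷ (1/3) = 3/19.
0.125¹ = 0.125, which is already at or below the required 3/19; so n = 1.

1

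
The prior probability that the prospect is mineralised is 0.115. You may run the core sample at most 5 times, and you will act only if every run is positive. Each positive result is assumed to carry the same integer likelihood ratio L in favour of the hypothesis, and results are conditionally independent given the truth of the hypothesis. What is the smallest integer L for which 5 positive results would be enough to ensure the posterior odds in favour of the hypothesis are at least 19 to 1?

3

Prior odds = 0.115/0.885 = 23/177.
Target odds = 19.
Need L⁵ ≥ 19 ÷ (23/177) = 3363/23.
2⁵ = 32 < 3363/23 ≤ 243 = 3⁵, so L = 3.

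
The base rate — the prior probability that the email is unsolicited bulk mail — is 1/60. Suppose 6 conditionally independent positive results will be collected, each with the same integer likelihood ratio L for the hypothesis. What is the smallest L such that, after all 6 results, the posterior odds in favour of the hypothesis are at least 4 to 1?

3

Prior odds = (1/60)/(59/60) = 1/59.
Target odds = 4.
Need L⁶ ≥ 4 ÷ (1/59) = 236.
2⁶ = 64 < 236 ≤ 729 = 3⁶, so L = 3.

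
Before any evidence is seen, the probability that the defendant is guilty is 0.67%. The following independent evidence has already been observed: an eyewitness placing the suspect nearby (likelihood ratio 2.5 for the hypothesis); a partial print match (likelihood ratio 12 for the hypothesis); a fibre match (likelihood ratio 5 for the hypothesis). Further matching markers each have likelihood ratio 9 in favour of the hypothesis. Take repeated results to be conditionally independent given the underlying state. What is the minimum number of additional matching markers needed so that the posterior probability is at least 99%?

Prior odds = 0.0067/0.9933 = 67/9933.
Combined Bayes factor of the evidence already in hand = 2.5 × 12 × 5 = 150.
Odds after that evidence = (67/9933) × 150 = 3350/3311.
Target odds = 0.99/0.01 = 99.
Need 9ⁿ ≥ 99 ÷ (3350/3311) = 327789/3350.
9² = 81 falls short of 327789/3350 but 9³ = 729 reaches it, so n = 3.

3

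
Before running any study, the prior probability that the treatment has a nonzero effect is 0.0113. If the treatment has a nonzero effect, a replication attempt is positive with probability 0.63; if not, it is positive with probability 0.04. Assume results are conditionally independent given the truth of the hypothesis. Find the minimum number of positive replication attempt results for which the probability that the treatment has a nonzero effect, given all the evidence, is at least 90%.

Prior odds = 0.0113/0.9887 = 113/9887.
Likelihood ratio of a positive = 0.63/0.04 = 15.75.
Target posterior odds = 0.9/0.1 = 9.
Require 15.75ⁿ ≥ 9 ÷ (113/9887) = 88983/113.
15.75² = 248.0625 falls short of 88983/113 but 15.75³ = 3906.984375 reaches it, so n = 3.

3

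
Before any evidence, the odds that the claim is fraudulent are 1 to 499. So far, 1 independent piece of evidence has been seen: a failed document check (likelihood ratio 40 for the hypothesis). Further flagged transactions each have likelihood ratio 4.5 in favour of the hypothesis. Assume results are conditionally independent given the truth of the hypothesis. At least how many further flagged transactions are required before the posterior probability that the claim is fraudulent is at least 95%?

4

Prior odds = 1/499.
Bayes factor of the evidence already in hand = 40.
Odds after that evidence = (1/499) × 40 = 40/499.
Target odds = 0.95/0.05 = 19.
Need 4.5ⁿ ≥ 19 ÷ (40/499) = 237.025.
4.5³ = 91.125 falls short of 237.025 but 4.5⁴ = 410.0625 reaches it, so n = 4.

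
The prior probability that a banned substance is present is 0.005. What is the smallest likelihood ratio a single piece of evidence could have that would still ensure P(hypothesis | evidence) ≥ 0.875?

1393

Prior odds = 0.005/0.995 = 1/199.
Target odds = 0.875/0.125 = 7.
Required Bayes factor = 7 ÷ (1/199) = 1393.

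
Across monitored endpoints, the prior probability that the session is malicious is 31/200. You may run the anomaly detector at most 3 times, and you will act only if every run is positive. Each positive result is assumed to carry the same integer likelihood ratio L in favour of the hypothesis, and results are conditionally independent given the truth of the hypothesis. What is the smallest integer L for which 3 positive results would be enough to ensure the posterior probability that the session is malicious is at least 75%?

Prior odds = 0.155/0.845 = 31/169.
Target odds = 0.75/0.25 = 3.
Need L³ ≥ 3 ÷ (31/169) = 507/31.
2³ = 8 < 507/31 ≤ 27 = 3³, so L = 3.

3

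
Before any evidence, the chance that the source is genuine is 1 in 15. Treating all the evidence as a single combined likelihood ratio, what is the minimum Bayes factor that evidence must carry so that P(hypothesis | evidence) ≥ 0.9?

126

Prior odds = (1/15)/(14/15) = 1/14.
Target odds = 0.9/0.1 = 9.
Required Bayes factor = 9 ÷ (1/14) = 126.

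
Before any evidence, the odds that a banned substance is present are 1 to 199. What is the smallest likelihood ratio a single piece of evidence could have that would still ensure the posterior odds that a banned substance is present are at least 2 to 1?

Prior odds = 1/199.
Target odds = 2.
Required Bayes factor = 2 ÷ (1/199) = 398.

398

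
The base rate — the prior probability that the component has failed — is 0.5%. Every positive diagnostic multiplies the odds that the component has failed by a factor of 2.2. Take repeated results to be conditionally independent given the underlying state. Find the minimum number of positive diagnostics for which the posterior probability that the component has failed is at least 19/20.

Prior odds: 0.005 ÷ 0.995 = 1/199.
Likelihood ratio per positive diagnostic = 2.2.
Target odds: 0.95 ÷ 0.05 = 19.
Require 2.2ⁿ ≥ 19 ÷ (1/199) = 3781.
2.2¹⁰ ≈2655.99 falls short of 3781 but 2.2¹¹ ≈5843.18 reaches it, so n = 11.

11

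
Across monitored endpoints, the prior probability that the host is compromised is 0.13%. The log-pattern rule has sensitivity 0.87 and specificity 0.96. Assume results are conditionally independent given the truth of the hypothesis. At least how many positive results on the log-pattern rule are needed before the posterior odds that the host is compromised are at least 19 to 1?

Prior odds = 0.0013/0.9987 = 13/9987.
False-positive rate = 1 − 0.96 = 0.04; likelihood ratio of a positive = 0.87/0.04 = 21.75.
Target odds = 19.
Require 21.75ⁿ ≥ 19 ÷ (13/9987) = 189753/13.
21.75³ = 658503/64 falls short of 189753/13 but 21.75⁴ = 57289761/256 reaches it, so n = 4.

4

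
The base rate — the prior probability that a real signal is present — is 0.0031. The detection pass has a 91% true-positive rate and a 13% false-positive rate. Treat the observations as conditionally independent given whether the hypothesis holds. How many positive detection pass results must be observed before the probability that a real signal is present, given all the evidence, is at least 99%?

6

Prior odds = 0.0031/0.9969 = 31/9969.
Likelihood ratio of a positive result = 0.91/0.13 = 7.
Target posterior odds = 0.99/0.01 = 99.
Need (31/9969) × 7ⁿ ≥ 99, i.e. 7ⁿ ≥ 986931/31.
7⁵ = 16807 falls short of 986931/31 but 7⁶ = 117649 reaches it, so n = 6.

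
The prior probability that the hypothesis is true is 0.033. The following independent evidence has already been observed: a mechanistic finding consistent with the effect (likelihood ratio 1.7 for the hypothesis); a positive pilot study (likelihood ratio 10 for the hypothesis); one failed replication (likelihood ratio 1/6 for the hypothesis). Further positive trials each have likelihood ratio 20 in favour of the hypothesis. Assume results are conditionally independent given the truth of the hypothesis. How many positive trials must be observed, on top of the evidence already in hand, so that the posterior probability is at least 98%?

Prior odds = 0.033/0.967 = 33/967.
Combined Bayes factor of the evidence already in hand = 1.7 × 10 × (1/6) = 17/6.
Odds after that evidence = (33/967) × 17/6 = 187/1934.
Target odds = 0.98/0.02 = 49.
Need 20ⁿ ≥ 49 ÷ (187/1934) = 94766/187.
20² = 400 falls short of 94766/187 but 20³ = 8000 reaches it, so n = 3.

3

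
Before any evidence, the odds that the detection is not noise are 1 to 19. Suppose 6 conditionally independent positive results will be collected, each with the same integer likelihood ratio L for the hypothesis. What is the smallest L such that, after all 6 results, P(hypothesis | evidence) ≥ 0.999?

Prior odds = 1/19.
Target odds = 0.999/0.001 = 999.
Need L⁶ ≥ 999 ÷ (1/19) = 18981.
5⁶ = 15625 < 18981 ≤ 46656 = 6⁶, so L = 6.

6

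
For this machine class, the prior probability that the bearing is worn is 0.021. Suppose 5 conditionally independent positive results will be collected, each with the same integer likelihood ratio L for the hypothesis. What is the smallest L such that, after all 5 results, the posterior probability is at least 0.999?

Prior odds = 0.021/0.979 = 21/979.
Target odds = 0.999/0.001 = 999.
Need L⁵ ≥ 999 ÷ (21/979) = 326007/7.
8⁵ = 32768 < 326007/7 ≤ 59049 = 9⁵, so L = 9.

9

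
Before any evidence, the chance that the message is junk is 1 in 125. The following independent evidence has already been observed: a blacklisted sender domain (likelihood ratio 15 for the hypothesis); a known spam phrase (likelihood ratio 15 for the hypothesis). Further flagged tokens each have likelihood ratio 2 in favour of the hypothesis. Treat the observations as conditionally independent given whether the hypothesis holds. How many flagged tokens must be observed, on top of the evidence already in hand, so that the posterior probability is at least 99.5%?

7

Prior odds = 0.008/0.992 = 1/124.
Combined Bayes factor of the evidence already in hand = 15 × 15 = 225.
Odds after that evidence = (1/124) × 225 = 225/124.
Target odds = 0.995/0.005 = 199.
Need 2ⁿ ≥ 199 ÷ (225/124) = 24676/225.
2⁶ = 64 falls short of 24676/225 but 2⁷ = 128 reaches it, so n = 7.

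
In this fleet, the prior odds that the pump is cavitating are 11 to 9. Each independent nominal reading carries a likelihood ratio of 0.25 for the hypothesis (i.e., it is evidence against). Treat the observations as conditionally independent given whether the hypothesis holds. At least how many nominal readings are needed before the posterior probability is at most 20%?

Prior odds = 11/9.
Likelihood ratio per nominal reading = 0.25.
Target posterior odds = 0.2/0.8 = 0.25.
Need (11/9) × 0.25ⁿ ≤ 0.25, i.e. 0.25ⁿ ≤ 9/44.
0.25¹ = 0.25 is still above 9/44 but 0.25² = 0.0625 is at or below it, so n = 2.

2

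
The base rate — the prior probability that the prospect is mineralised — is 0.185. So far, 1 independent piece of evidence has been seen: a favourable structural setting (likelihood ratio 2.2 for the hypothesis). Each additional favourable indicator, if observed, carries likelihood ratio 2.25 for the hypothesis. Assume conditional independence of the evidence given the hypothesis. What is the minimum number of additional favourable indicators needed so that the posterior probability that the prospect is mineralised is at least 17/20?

3

Prior odds = 0.185/0.815 = 37/163.
Bayes factor of the evidence already in hand = 2.2.
Odds after that evidence = (37/163) × 2.2 = 407/815.
Target odds = 0.85/0.15 = 17/3.
Need 2.25ⁿ ≥ 17/3 ÷ (407/815) = 13855/1221.
2.25² = 5.0625 falls short of 13855/1221 but 2.25³ = 11.390625 reaches it, so n = 3.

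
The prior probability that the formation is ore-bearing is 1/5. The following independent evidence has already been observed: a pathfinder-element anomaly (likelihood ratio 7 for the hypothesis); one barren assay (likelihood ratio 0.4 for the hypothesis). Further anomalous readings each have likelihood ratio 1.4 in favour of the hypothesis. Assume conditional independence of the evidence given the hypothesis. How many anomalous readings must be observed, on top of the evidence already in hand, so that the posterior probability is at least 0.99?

15

Prior odds = 0.2/0.8 = 0.25.
Combined Bayes factor of the evidence already in hand = 7 × 0.4 = 2.8.
Odds after that evidence = 0.25 × 2.8 = 0.7.
Target odds = 0.99/0.01 = 99.
Need 1.4ⁿ ≥ 99 ÷ 0.7 = 990/7.
1.4¹⁴ ≈111.12 falls short of 990/7 but 1.4¹⁵ ≈155.568 reaches it, so n = 15.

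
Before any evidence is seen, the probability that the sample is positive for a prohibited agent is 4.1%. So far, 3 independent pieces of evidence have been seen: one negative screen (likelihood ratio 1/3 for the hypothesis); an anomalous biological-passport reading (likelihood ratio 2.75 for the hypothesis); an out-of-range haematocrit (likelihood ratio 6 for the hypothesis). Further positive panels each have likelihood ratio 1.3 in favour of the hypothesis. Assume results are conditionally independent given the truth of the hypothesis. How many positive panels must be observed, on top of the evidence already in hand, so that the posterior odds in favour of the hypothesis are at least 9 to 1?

Prior odds = 0.041/0.959 = 41/959.
Combined Bayes factor of the evidence already in hand = (1/3) × 2.75 × 6 = 5.5.
Odds after that evidence = (41/959) × 5.5 = 451/1918.
Target odds = 9.
Need 1.3ⁿ ≥ 9 ÷ (451/1918) = 17262/451.
1.3¹³ ≈30.2875 falls short of 17262/451 but 1.3¹⁴ ≈39.3738 reaches it, so n = 14.

14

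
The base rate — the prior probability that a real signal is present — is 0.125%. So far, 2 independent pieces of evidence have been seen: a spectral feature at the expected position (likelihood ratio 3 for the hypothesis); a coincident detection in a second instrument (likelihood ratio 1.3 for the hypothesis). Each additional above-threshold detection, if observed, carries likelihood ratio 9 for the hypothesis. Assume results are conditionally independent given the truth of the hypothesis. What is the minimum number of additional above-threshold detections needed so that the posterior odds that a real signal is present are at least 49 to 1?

Prior odds = 0.00125/0.99875 = 1/799.
Combined Bayes factor of the evidence already in hand = 3 × 1.3 = 3.9.
Odds after that evidence = (1/799) × 3.9 = 39/7990.
Target odds = 49.
Need 9ⁿ ≥ 49 ÷ (39/7990) = 391510/39.
9⁴ = 6561 falls short of 391510/39 but 9⁵ = 59049 reaches it, so n = 5.

5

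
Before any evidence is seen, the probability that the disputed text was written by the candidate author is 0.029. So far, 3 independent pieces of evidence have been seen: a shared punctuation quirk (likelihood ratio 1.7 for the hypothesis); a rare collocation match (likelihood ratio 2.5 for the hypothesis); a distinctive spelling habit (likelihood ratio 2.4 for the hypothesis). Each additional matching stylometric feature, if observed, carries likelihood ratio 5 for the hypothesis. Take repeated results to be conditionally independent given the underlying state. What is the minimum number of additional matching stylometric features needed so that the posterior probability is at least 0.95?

3

Prior odds = 0.029/0.971 = 29/971.
Combined Bayes factor of the evidence already in hand = 1.7 × 2.5 × 2.4 = 10.2.
Odds after that evidence = (29/971) × 10.2 = 1479/4855.
Target odds = 0.95/0.05 = 19.
Need 5ⁿ ≥ 19 ÷ (1479/4855) = 92245/1479.
5² = 25 falls short of 92245/1479 but 5³ = 125 reaches it, so n = 3.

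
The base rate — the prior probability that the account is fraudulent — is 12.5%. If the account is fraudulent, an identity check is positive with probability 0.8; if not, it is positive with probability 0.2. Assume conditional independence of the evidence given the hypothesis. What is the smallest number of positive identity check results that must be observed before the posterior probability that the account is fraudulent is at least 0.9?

3

Prior odds = 0.125/0.875 = 1/7.
Likelihood ratio of a positive = 0.8/0.2 = 4.
Target posterior odds = 0.9/0.1 = 9.
Require 4ⁿ ≥ 9 ÷ (1/7) = 63.
4² = 16 falls short of 63 but 4³ = 64 reaches it, so n = 3.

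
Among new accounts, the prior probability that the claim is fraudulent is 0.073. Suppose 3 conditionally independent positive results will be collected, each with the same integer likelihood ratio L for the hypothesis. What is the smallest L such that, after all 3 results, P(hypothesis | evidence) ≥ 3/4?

4

Prior odds = 0.073/0.927 = 73/927.
Target odds = 0.75/0.25 = 3.
Need L³ ≥ 3 ÷ (73/927) = 2781/73.
3³ = 27 < 2781/73 ≤ 64 = 4³, so L = 4.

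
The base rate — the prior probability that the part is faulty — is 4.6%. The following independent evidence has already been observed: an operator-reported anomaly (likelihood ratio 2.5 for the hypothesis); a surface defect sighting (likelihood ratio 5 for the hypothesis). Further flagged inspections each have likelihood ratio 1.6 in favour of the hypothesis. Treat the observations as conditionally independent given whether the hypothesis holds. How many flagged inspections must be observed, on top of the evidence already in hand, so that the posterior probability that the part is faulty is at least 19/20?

8

Prior odds = 0.046/0.954 = 23/477.
Combined Bayes factor of the evidence already in hand = 2.5 × 5 = 12.5.
Odds after that evidence = (23/477) × 12.5 = 575/954.
Target odds = 0.95/0.05 = 19.
Need 1.6ⁿ ≥ 19 ÷ (575/954) = 18126/575.
1.6⁷ = 2097152/78125 falls short of 18126/575 but 1.6⁸ = 16777216/390625 reaches it, so n = 8.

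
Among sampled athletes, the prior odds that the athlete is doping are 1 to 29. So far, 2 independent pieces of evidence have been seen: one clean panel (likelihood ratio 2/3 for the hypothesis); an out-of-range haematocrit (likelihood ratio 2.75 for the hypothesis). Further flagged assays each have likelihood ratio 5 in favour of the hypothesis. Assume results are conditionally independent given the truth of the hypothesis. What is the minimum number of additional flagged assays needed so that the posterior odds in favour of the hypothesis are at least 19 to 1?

Prior odds = 1/29.
Combined Bayes factor of the evidence already in hand = (2/3) × 2.75 = 11/6.
Odds after that evidence = (1/29) × 11/6 = 11/174.
Target odds = 19.
Need 5ⁿ ≥ 19 ÷ (11/174) = 3306/11.
5³ = 125 falls short of 3306/11 but 5⁴ = 625 reaches it, so n = 4.

4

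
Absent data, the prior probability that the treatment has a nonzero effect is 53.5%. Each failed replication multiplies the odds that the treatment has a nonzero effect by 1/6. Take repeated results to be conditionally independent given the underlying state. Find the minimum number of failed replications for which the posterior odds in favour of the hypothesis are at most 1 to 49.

Prior odds: 0.535 ÷ 0.465 = 107/93.
Likelihood ratio per failed replication = 1/6.
Target odds = 1/49.
Need (107/93) × (1/6)ⁿ ≤ 1/49, i.e. (1/6)ⁿ ≤ 93/5243.
(1/6)² = 1/36 is still above 93/5243 but (1/6)³ = 1/216 is at or below it, so n = 3.

3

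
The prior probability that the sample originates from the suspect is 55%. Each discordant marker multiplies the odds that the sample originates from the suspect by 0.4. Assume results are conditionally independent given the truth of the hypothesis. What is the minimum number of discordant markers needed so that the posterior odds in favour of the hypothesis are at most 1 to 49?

Prior odds = 0.55/0.45 = 11/9.
Likelihood ratio per discordant marker = 0.4.
Target odds = 1/49.
Need (11/9) × 0.4ⁿ ≤ 1/49, i.e. 0.4ⁿ ≤ 9/539.
0.4⁴ = 0.0256 is still above 9/539 but 0.4⁵ = 0.01024 is at or below it, so n = 5.

5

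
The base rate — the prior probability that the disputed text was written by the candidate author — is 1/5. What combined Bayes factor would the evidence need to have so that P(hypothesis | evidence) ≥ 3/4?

12

Prior odds = 0.2/0.8 = 0.25.
Target odds = 0.75/0.25 = 3.
Required Bayes factor = 3 ÷ 0.25 = 12.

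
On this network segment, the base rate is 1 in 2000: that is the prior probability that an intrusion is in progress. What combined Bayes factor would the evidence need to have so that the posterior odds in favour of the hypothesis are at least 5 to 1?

Prior odds = 0.0005/0.9995 = 1/1999.
Target odds = 5.
Required Bayes factor = 5 ÷ (1/1999) = 9995.

9995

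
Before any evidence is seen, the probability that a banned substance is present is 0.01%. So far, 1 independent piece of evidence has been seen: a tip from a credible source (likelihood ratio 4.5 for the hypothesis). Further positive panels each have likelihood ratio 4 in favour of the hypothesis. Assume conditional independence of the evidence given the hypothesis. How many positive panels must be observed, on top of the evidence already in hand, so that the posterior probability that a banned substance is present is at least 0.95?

8

Prior odds = 0.0001/0.9999 = 1/9999.
Bayes factor of the evidence already in hand = 4.5.
Odds after that evidence = (1/9999) × 4.5 = 1/2222.
Target odds = 0.95/0.05 = 19.
Need 4ⁿ ≥ 19 ÷ (1/2222) = 42218.
4⁷ = 16384 falls short of 42218 but 4⁸ = 65536 reaches it, so n = 8.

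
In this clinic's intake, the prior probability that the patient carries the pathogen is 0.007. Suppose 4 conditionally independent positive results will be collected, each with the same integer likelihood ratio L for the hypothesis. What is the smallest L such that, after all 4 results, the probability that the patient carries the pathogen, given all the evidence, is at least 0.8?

5

Prior odds = 0.007/0.993 = 7/993.
Target odds = 0.8/0.2 = 4.
Need L⁴ ≥ 4 ÷ (7/993) = 3972/7.
4⁴ = 256 < 3972/7 ≤ 625 = 5⁴, so L = 5.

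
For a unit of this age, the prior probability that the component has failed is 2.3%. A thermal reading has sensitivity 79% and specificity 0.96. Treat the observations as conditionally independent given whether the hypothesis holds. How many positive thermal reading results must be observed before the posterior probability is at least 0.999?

Prior odds: 0.023 ÷ 0.977 = 23/977.
False-positive rate = 1 − 0.96 = 0.04; likelihood ratio of a positive = 0.79/0.04 = 19.75.
Target posterior odds = 0.999/0.001 = 999.
Need (23/977) × 19.75ⁿ ≥ 999, i.e. 19.75ⁿ ≥ 976023/23.
19.75³ = 7703.734375 falls short of 976023/23 but 19.75⁴ = 38950081/256 reaches it, so n = 4.

4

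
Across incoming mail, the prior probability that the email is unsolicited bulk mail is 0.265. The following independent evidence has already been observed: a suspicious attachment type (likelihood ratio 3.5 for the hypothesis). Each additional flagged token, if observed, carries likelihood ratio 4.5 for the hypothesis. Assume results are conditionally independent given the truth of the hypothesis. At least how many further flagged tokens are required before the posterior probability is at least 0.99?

3

Prior odds = 0.265/0.735 = 53/147.
Bayes factor of the evidence already in hand = 3.5.
Odds after that evidence = (53/147) × 3.5 = 53/42.
Target odds = 0.99/0.01 = 99.
Need 4.5ⁿ ≥ 99 ÷ (53/42) = 4158/53.
4.5² = 20.25 falls short of 4158/53 but 4.5³ = 91.125 reaches it, so n = 3.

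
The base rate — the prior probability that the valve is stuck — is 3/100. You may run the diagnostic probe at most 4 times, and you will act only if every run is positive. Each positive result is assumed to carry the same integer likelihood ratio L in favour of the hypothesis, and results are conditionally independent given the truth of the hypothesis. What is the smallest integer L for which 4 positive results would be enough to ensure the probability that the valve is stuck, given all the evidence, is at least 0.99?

8

Prior odds = 0.03/0.97 = 3/97.
Target odds = 0.99/0.01 = 99.
Need L⁴ ≥ 99 ÷ (3/97) = 3201.
7⁴ = 2401 < 3201 ≤ 4096 = 8⁴, so L = 8.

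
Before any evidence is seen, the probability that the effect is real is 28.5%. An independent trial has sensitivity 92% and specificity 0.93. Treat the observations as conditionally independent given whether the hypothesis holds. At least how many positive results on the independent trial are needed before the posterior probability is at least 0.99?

Prior odds: 0.285 ÷ 0.715 = 57/143.
False-positive rate = 1 − 0.93 = 0.07; likelihood ratio of a positive = 0.92/0.07 = 92/7.
Target odds: 0.99 ÷ 0.01 = 99.
Require (92/7)ⁿ ≥ 99 ÷ (57/143) = 4719/19.
(92/7)² = 8464/49 falls short of 4719/19 but (92/7)³ = 778688/343 reaches it, so n = 3.

3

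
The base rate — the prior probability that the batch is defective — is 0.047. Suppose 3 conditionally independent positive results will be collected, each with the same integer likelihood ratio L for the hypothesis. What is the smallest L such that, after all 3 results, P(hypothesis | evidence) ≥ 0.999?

Prior odds = 0.047/0.953 = 47/953.
Target odds = 0.999/0.001 = 999.
Need L³ ≥ 999 ÷ (47/953) = 952047/47.
27³ = 19683 < 952047/47 ≤ 21952 = 28³, so L = 28.

28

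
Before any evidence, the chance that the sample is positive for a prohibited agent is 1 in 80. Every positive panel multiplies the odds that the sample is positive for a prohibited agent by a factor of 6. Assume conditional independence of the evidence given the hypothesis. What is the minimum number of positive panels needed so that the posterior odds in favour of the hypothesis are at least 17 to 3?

4

Prior odds: 0.0125 ÷ 0.9875 = 1/79.
Likelihood ratio per positive panel = 6.
Target odds = 17/3.
Need (1/79) × 6ⁿ ≥ 17/3, i.e. 6ⁿ ≥ 1343/3.
6³ = 216 falls short of 1343/3 but 6⁴ = 1296 reaches it, so n = 4.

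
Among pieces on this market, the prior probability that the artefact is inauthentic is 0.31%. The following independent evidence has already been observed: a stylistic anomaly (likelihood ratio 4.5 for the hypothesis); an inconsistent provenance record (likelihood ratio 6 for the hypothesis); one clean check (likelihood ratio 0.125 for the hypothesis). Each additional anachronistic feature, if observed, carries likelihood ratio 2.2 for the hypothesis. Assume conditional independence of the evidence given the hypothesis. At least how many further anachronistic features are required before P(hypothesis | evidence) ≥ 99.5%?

13

Prior odds = 0.0031/0.9969 = 31/9969.
Combined Bayes factor of the evidence already in hand = 4.5 × 6 × 0.125 = 3.375.
Odds after that evidence = (31/9969) × 3.375 = 279/26584.
Target odds = 0.995/0.005 = 199.
Need 2.2ⁿ ≥ 199 ÷ (279/26584) = 5290216/279.
2.2¹² ≈12855 falls short of 5290216/279 but 2.2¹³ ≈28281 reaches it, so n = 13.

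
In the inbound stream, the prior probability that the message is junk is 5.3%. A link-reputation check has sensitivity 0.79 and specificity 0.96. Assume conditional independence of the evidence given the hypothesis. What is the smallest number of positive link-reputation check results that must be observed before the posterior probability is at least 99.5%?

3

Prior odds = 0.053/0.947 = 53/947.
False-positive rate = 1 − 0.96 = 0.04; likelihood ratio of a positive = 0.79/0.04 = 19.75.
Target posterior odds = 0.995/0.005 = 199.
Require 19.75ⁿ ≥ 199 ÷ (53/947) = 188453/53.
19.75² = 390.0625 falls short of 188453/53 but 19.75³ = 7703.734375 reaches it, so n = 3.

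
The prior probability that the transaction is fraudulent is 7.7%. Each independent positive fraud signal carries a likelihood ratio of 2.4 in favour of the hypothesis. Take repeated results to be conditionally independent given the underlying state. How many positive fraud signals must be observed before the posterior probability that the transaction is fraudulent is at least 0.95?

7

Prior odds = 0.077/0.923 = 77/923.
Likelihood ratio per positive fraud signal = 2.4.
Target posterior odds = 0.95/0.05 = 19.
Require 2.4ⁿ ≥ 19 ÷ (77/923) = 17537/77.
2.4⁶ = 2985984/15625 falls short of 17537/77 but 2.4⁷ = 35831808/78125 reaches it, so n = 7.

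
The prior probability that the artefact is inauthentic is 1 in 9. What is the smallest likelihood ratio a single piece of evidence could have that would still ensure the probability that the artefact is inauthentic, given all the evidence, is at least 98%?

Prior odds = (1/9)/(8/9) = 0.125.
Target odds = 0.98/0.02 = 49.
Required Bayes factor = 49 ÷ 0.125 = 392.

392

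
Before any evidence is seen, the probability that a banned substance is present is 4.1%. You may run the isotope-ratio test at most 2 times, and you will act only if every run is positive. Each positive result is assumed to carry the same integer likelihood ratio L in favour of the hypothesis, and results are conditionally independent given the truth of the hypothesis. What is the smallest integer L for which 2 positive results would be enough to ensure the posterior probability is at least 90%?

Prior odds = 0.041/0.959 = 41/959.
Target odds = 0.9/0.1 = 9.
Need L² ≥ 9 ÷ (41/959) = 8631/41.
14² = 196 < 8631/41 ≤ 225 = 15², so L = 15.

15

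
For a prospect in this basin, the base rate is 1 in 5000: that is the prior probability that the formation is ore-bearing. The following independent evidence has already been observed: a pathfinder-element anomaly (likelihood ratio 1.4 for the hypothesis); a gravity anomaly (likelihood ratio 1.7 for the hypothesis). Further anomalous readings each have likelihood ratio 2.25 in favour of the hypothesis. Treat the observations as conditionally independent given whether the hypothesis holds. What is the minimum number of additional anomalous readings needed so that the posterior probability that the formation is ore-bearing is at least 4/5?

12

Prior odds = 0.0002/0.9998 = 1/4999.
Combined Bayes factor of the evidence already in hand = 1.4 × 1.7 = 2.38.
Odds after that evidence = (1/4999) × 2.38 = 119/249950.
Target odds = 0.8/0.2 = 4.
Need 2.25ⁿ ≥ 4 ÷ (119/249950) = 999800/119.
2.25¹¹ ≈7481.83 falls short of 999800/119 but 2.25¹² ≈16834.1 reaches it, so n = 12.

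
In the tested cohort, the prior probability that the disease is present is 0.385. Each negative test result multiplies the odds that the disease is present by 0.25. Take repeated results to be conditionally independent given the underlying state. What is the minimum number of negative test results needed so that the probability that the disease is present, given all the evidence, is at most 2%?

Prior odds: 0.385 ÷ 0.615 = 77/123.
Likelihood ratio per negative test result = 0.25.
Target posterior odds = 0.02/0.98 = 1/49.
Need (77/123) × 0.25ⁿ ≤ 1/49, i.e. 0.25ⁿ ≤ 123/3773.
0.25² = 0.0625 is still above 123/3773 but 0.25³ = 0.015625 is at or below it, so n = 3.

3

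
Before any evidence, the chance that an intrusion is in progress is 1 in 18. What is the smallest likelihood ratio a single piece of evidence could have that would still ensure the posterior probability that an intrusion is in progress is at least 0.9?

153

Prior odds = (1/18)/(17/18) = 1/17.
Target odds = 0.9/0.1 = 9.
Required Bayes factor = 9 ÷ (1/17) = 153.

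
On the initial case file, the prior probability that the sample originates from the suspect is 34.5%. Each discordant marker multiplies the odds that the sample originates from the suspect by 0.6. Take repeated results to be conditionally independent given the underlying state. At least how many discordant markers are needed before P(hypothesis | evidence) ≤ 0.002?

11

Prior odds = 0.345/0.655 = 69/131.
Likelihood ratio per discordant marker = 0.6.
Target odds: 0.002 ÷ 0.998 = 1/499.
Need (69/131) × 0.6ⁿ ≤ 1/499, i.e. 0.6ⁿ ≤ 131/34431.
0.6¹⁰ = 59049/9765625 is still above 131/34431 but 0.6¹¹ = 177147/48828125 is at or below it, so n = 11.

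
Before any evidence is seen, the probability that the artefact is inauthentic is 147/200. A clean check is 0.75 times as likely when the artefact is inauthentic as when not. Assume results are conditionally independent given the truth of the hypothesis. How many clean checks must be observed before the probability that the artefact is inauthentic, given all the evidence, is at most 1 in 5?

9

Prior odds: 0.735 ÷ 0.265 = 147/53.
Likelihood ratio per clean check = 0.75.
Target odds: 0.2 ÷ 0.8 = 0.25.
Need (147/53) × 0.75ⁿ ≤ 0.25, i.e. 0.75ⁿ ≤ 53/588.
0.75⁸ = 6561/65536 is still above 53/588 but 0.75⁹ = 19683/262144 is at or below it, so n = 9.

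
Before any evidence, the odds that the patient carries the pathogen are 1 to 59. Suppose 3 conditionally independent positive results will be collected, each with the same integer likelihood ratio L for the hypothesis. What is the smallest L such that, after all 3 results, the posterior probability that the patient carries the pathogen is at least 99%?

19

Prior odds = 1/59.
Target odds = 0.99/0.01 = 99.
Need L³ ≥ 99 ÷ (1/59) = 5841.
18³ = 5832 < 5841 ≤ 6859 = 19³, so L = 19.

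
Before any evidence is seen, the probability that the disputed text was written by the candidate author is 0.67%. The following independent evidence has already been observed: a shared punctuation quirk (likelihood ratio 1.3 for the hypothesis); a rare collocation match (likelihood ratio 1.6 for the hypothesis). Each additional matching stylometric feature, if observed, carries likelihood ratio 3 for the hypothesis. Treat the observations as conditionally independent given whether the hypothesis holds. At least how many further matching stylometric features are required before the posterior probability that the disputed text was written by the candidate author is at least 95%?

Prior odds = 0.0067/0.9933 = 67/9933.
Combined Bayes factor of the evidence already in hand = 1.3 × 1.6 = 2.08.
Odds after that evidence = (67/9933) × 2.08 = 3484/248325.
Target odds = 0.95/0.05 = 19.
Need 3ⁿ ≥ 19 ÷ (3484/248325) = 4718175/3484.
3⁶ = 729 falls short of 4718175/3484 but 3⁷ = 2187 reaches it, so n = 7.

7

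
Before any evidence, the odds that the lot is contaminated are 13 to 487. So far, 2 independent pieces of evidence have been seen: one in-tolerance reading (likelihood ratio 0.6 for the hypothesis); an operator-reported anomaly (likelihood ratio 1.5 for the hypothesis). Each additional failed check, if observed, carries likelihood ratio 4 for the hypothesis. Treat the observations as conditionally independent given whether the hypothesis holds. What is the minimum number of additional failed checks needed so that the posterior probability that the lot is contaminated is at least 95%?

Prior odds = 13/487.
Combined Bayes factor of the evidence already in hand = 0.6 × 1.5 = 0.9.
Odds after that evidence = (13/487) × 0.9 = 117/4870.
Target odds = 0.95/0.05 = 19.
Need 4ⁿ ≥ 19 ÷ (117/4870) = 92530/117.
4⁴ = 256 falls short of 92530/117 but 4⁵ = 1024 reaches it, so n = 5.

5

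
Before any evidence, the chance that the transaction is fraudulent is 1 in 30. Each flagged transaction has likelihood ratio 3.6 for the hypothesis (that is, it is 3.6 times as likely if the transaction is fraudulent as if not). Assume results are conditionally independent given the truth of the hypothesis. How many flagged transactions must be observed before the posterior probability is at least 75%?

4

Prior odds = (1/30)/(29/30) = 1/29.
Likelihood ratio per flagged transaction = 3.6.
Target odds: 0.75 ÷ 0.25 = 3.
Require 3.6ⁿ ≥ 3 ÷ (1/29) = 87.
3.6³ = 46.656 falls short of 87 but 3.6⁴ = 167.9616 reaches it, so n = 4.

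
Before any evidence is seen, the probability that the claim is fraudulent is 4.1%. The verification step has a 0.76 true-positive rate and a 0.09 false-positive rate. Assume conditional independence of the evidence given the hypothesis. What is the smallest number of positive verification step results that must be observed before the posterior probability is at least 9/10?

Prior odds: 0.041 ÷ 0.959 = 41/959.
Likelihood ratio of a positive result = 0.76/0.09 = 76/9.
Target odds: 0.9 ÷ 0.1 = 9.
Require (76/9)ⁿ ≥ 9 ÷ (41/959) = 8631/41.
(76/9)² = 5776/81 falls short of 8631/41 but (76/9)³ = 438976/729 reaches it, so n = 3.

3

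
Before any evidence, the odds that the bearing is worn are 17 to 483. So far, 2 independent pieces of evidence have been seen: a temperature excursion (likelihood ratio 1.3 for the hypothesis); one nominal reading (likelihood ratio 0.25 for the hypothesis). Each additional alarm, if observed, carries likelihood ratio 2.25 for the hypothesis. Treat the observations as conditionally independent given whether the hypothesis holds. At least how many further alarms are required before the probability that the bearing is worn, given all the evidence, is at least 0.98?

11

Prior odds = 17/483.
Combined Bayes factor of the evidence already in hand = 1.3 × 0.25 = 0.325.
Odds after that evidence = (17/483) × 0.325 = 221/19320.
Target odds = 0.98/0.02 = 49.
Need 2.25ⁿ ≥ 49 ÷ (221/19320) = 946680/221.
2.25¹⁰ ≈3325.26 falls short of 946680/221 but 2.25¹¹ ≈7481.83 reaches it, so n = 11.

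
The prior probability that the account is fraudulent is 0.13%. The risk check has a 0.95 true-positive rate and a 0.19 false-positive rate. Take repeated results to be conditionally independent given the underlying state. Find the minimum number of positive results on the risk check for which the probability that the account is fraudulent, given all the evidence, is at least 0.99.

Prior odds: 0.0013 ÷ 0.9987 = 13/9987.
Likelihood ratio of a positive result = 0.95/0.19 = 5.
Target posterior odds = 0.99/0.01 = 99.
Require 5ⁿ ≥ 99 ÷ (13/9987) = 988713/13.
5⁶ = 15625 falls short of 988713/13 but 5⁷ = 78125 reaches it, so n = 7.

7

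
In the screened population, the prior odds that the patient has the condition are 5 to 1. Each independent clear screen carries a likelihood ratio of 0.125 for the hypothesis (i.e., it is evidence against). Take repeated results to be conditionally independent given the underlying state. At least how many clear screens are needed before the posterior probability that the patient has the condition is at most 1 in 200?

Prior odds = 5.
Likelihood ratio per clear screen = 0.125.
Target posterior odds = 0.005/0.995 = 1/199.
Need 5 × 0.125ⁿ ≤ 1/199, i.e. 0.125ⁿ ≤ 1/995.
0.125³ = 0.001953125 is still above 1/995 but 0.125⁴ = 1/4096 is at or below it, so n = 4.

4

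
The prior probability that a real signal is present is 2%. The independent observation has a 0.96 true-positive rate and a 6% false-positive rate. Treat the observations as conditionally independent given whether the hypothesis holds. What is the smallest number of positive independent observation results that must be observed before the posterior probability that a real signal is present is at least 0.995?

Prior odds: 0.02 ÷ 0.98 = 1/49.
Likelihood ratio of a positive result = 0.96/0.06 = 16.
Target odds: 0.995 ÷ 0.005 = 199.
Need (1/49) × 16ⁿ ≥ 199, i.e. 16ⁿ ≥ 9751.
16³ = 4096 falls short of 9751 but 16⁴ = 65536 reaches it, so n = 4.

4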